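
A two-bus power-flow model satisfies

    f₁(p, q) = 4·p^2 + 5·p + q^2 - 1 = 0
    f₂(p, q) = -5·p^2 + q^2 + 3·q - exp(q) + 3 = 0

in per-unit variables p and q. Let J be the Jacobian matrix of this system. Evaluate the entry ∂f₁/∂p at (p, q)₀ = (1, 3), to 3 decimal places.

13.000

∂f₁/∂p = 8·p + 5.
At (1, 3) this is 13.000.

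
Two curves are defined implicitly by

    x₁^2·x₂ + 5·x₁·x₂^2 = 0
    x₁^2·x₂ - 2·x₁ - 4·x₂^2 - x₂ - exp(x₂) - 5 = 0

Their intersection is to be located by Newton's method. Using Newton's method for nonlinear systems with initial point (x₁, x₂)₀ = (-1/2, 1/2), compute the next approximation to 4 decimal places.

At (-1/2, 1/2): F = (-0.5000, -7.023721).
Jacobian J = [[2·x₁·x₂ + 5·x₂^2, x₁^2 + 10·x₁·x₂], [2·x₁·x₂ - 2, x₁^2 - 8·x₂ - exp(x₂) - 1]].
At the point, J = [[0.7500, -2.2500], [-2.5000, -6.398721]] (det J = -10.424041).
Solving J·Δ = −F gives Δ = (-1.2091, -0.6253).
Then the next iterate is (x₁, x₂)₁ = (-1.7091, -0.1253).

(-1.7091, -0.1253)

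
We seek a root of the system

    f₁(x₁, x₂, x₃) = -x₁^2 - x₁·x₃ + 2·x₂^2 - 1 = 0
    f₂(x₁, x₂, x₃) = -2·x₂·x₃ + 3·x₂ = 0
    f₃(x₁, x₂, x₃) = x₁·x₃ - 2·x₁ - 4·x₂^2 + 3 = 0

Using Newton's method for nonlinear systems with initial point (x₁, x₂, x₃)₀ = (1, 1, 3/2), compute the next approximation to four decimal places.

(0.4000, 0.8500, 1.5000)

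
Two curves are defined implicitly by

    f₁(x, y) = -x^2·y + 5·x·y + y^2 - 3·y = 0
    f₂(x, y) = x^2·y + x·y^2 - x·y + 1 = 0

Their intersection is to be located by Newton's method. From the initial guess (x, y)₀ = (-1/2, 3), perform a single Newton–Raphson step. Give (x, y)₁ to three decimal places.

At (-1/2, 3): F = (-8.250, -1.250).
Jacobian J = [[-2·x·y + 5·y, -x^2 + 5·x + 2·y - 3], [2·x·y + y^2 - y, x^2 + 2·x·y - x]].
At the point, J = [[18.000, 0.250], [3.000, -2.250]] (det J = -41.250).
Solving J·Δ = −F gives Δ = (0.458, 0.055).
Then the next iterate is (x, y)₁ = (-0.042, 3.055).

(-0.042, 3.055)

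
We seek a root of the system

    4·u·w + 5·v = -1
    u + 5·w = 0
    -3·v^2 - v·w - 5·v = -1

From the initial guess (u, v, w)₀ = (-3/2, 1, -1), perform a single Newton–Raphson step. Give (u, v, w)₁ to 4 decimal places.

(-1.2963, 0.2741, 0.2593)

At (-3/2, 1, -1): F = (12.0000, -6.5000, -6.0000).
Jacobian J = [[4·w, 5, 4·u], [1, 0, 5], [0, -6·v - w - 5, -v]].
At the point, J = [[-4.0000, 5.0000, -6.0000], [1.0000, 0.0000, 5.0000], [0.0000, -10.0000, -1.0000]] (det J = -135.0000).
Solving J·Δ = −F gives Δ = (0.2037, -0.7259, 1.2593).
Then the next iterate is (u, v, w)₁ = (-1.2963, 0.2741, 0.2593).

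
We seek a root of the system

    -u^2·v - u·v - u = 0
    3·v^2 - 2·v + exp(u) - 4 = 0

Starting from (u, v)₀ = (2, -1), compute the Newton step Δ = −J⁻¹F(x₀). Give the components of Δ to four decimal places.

(-1.4864, -0.3243)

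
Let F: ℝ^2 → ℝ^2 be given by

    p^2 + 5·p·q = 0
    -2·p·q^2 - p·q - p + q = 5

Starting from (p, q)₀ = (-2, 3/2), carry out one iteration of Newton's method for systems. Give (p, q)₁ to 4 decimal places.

At (-2, 3/2): F = (-11.0000, 10.5000).
Jacobian J = [[2·p + 5·q, 5·p], [-2·q^2 - q - 1, -4·p·q - p + 1]].
At the point, J = [[3.5000, -10.0000], [-7.0000, 15.0000]] (det J = -17.5000).
Solving J·Δ = −F gives Δ = (-3.4286, -2.3000).
Then the next iterate is (p, q)₁ = (-5.4286, -0.8000).

(-5.4286, -0.8000)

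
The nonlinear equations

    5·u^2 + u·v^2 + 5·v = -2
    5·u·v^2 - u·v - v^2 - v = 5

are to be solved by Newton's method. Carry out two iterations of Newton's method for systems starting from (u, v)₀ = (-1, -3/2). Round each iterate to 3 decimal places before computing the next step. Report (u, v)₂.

At (-1, -3/2): F = (-2.750, -18.500).
Jacobian J = [[10·u + v^2, 2·u·v + 5], [5·v^2 - v, 10·u·v - u - 2·v - 1]].
At the point, J = [[-7.750, 8.000], [12.750, 18.000]] (det J = -241.500).
Solving J·Δ = −F gives Δ = (0.408, 0.739).
Then the next iterate is (u, v)₁ = (-0.592, -0.761).
Round to (-0.592, -0.761) and repeat: F = (-0.39552, -6.98283), J = [[-5.34088, 5.90102], [3.65660, 5.61912]].
Δ = (0.756, 0.751), so (u, v)₂ = (0.164, -0.010).

(0.164, -0.010)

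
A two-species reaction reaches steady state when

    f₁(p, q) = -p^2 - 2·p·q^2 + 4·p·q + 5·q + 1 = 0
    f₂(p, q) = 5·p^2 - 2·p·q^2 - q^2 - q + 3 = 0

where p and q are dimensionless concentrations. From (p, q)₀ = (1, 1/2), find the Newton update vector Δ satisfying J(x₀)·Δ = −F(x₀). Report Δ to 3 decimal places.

(-0.981, -0.641)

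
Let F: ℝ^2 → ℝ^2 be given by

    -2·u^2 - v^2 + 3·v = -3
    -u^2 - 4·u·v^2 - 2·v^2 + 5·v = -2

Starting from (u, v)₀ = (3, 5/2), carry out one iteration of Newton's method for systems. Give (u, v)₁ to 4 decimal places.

(1.9836, 1.7232)

At (3, 5/2): F = (-13.7500, -82.0000).
Jacobian J = [[-4·u, -2·v + 3], [-2·u - 4·v^2, -8·u·v - 4·v + 5]].
At the point, J = [[-12.0000, -2.0000], [-31.0000, -65.0000]] (det J = 718.0000).
Solving J·Δ = −F gives Δ = (-1.0164, -0.7768).
Then the next iterate is (u, v)₁ = (1.9836, 1.7232).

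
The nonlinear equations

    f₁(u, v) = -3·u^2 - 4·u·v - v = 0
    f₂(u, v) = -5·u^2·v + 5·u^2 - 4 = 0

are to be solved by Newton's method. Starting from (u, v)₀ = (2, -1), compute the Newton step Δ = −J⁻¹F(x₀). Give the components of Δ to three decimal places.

(-0.738, 0.323)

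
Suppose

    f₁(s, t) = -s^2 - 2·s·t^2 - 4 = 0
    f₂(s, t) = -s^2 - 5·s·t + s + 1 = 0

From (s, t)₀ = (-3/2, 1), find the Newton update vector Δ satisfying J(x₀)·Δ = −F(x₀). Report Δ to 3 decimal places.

At (-3/2, 1): F = (-3.250, 4.750).
Jacobian J = [[-2·s - 2·t^2, -4·s·t], [-2·s - 5·t + 1, -5·s]].
At the point, J = [[1.000, 6.000], [-1.000, 7.500]] (det J = 13.500).
Solving J·Δ = −F gives Δ = (3.917, -0.111).

(3.917, -0.111)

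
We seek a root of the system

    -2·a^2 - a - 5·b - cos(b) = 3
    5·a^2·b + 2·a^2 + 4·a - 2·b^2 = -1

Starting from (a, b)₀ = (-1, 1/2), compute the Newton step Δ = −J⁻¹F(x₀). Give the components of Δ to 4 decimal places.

At (-1, 1/2): F = (-7.377583, 1.0000).
Jacobian J = [[-4·a - 1, sin(b) - 5], [10·a·b + 4·a + 4, 5·a^2 - 4·b]].
At the point, J = [[3.0000, -4.520574], [-5.0000, 3.0000]] (det J = -13.602872).
Solving J·Δ = −F gives Δ = (-1.2947, -2.4912).

(-1.2947, -2.4912)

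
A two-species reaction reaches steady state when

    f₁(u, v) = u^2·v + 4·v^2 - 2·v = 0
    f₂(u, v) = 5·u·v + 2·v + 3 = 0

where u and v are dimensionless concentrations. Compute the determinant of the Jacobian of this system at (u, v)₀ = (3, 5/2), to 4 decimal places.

-82.5000

J = [[2·u·v, u^2 + 8·v - 2], [5·v, 5·u + 2]].
At the point, J = [[15.0000, 27.0000], [12.5000, 17.0000]].
det J = -82.5000.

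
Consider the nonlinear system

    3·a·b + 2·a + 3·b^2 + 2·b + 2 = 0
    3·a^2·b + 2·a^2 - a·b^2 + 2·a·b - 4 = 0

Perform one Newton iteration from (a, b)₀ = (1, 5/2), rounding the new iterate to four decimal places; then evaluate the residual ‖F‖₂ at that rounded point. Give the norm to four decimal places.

At (1, 5/2): F = (35.2500, 4.2500).
Jacobian J = [[3·b + 2, 3·a + 6·b + 2], [6·a·b + 4·a - b^2 + 2·b, 3·a^2 - 2·a·b + 2·a]].
At the point, J = [[9.5000, 20.0000], [17.7500, 0.0000]] (det J = -355.0000).
Solving J·Δ = −F gives Δ = (-0.2394, -1.6488).
Then the next iterate is (a, b)₁ = (0.7606, 0.8512).
Re-evaluating at (0.7606, 0.8512): F = (9.339492, -0.621927), so ‖F‖₂ = 9.3602.

9.3602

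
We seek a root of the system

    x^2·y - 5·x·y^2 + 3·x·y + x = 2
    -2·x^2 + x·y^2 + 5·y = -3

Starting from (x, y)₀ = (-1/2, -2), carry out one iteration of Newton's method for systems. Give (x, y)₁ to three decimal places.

(-0.894, -0.305)

At (-1/2, -2): F = (10.000, -9.500).
Jacobian J = [[2·x·y - 5·y^2 + 3·y + 1, x^2 - 10·x·y + 3·x], [-4·x + y^2, 2·x·y + 5]].
At the point, J = [[-23.000, -11.250], [6.000, 7.000]] (det J = -93.500).
Solving J·Δ = −F gives Δ = (-0.394, 1.695).
Then the next iterate is (x, y)₁ = (-0.894, -0.305).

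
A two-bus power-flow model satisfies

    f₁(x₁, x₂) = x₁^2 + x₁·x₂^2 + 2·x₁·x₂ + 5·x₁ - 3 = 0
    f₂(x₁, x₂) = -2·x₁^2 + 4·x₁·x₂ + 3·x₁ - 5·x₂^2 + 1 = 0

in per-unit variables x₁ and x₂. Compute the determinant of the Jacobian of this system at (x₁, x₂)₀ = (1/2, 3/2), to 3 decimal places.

-163.750

J = [[2·x₁ + x₂^2 + 2·x₂ + 5, 2·x₁·x₂ + 2·x₁], [-4·x₁ + 4·x₂ + 3, 4·x₁ - 10·x₂]].
At the point, J = [[11.250, 2.500], [7.000, -13.000]].
det J = -163.750.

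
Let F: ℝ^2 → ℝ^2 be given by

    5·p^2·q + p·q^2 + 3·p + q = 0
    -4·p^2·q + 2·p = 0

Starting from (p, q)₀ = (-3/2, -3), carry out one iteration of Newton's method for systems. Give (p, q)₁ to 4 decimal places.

At (-3/2, -3): F = (-54.7500, 24.0000).
Jacobian J = [[10·p·q + q^2 + 3, 5·p^2 + 2·p·q + 1], [-8·p·q + 2, -4·p^2]].
At the point, J = [[57.0000, 21.2500], [-34.0000, -9.0000]] (det J = 209.5000).
Solving J·Δ = −F gives Δ = (0.0823, 2.3556).
Then the next iterate is (p, q)₁ = (-1.4177, -0.6444).

(-1.4177, -0.6444)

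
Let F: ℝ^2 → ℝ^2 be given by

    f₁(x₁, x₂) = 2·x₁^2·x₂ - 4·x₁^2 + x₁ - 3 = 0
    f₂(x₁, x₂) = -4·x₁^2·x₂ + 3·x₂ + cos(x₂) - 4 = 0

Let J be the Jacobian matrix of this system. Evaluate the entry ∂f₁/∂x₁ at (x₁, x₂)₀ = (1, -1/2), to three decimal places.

∂f₁/∂x₁ = 4·x₁·x₂ - 8·x₁ + 1.
At (1, -1/2) this is -9.000.

-9.000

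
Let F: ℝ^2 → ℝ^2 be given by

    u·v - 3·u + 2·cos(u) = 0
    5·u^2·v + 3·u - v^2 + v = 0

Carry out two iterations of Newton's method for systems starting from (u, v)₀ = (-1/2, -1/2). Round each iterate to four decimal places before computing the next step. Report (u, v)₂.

At (-1/2, -1/2): F = (3.505165, -2.8750).
Jacobian J = [[v - 2·sin(u) - 3, u], [10·u·v + 3, 5·u^2 - 2·v + 1]].
At the point, J = [[-2.541149, -0.5000], [5.5000, 3.2500]] (det J = -5.508734).
Solving J·Δ = −F gives Δ = (1.8070, -2.1734).
Then the next iterate is (u, v)₁ = (1.3070, -2.6734).
Round to (1.3070, -2.6734) and repeat: F = (-6.893639, -28.733632), J = [[-7.604214, 1.3070], [-31.941338, 14.888045]].
Δ = (-0.9106, -0.0237), so (u, v)₂ = (0.3964, -2.6971).

(0.3964, -2.6971)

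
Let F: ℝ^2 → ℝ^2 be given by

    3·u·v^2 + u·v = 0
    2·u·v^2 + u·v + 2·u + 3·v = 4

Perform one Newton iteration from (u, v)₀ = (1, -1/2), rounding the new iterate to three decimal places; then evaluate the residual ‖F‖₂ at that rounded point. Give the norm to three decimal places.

At (1, -1/2): F = (0.250, -3.500).
Jacobian J = [[3·v^2 + v, 6·u·v + u], [2·v^2 + v + 2, 4·u·v + u + 3]].
At the point, J = [[0.250, -2.000], [2.000, 2.000]] (det J = 4.500).
Solving J·Δ = −F gives Δ = (1.444, 0.306).
Then the next iterate is (u, v)₁ = (2.444, -0.194).
Re-evaluating at (2.444, -0.194): F = (-0.19819, 0.01583), so ‖F‖₂ = 0.199.

0.199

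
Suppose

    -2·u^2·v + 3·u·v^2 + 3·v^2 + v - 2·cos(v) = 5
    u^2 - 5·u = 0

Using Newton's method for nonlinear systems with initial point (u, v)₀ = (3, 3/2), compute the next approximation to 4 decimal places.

(9.0000, 4.8885)

At (3, 3/2): F = (-3.641474, -6.0000).
Jacobian J = [[-4·u·v + 3·v^2, -2·u^2 + 6·u·v + 6·v + 2·sin(v) + 1], [2·u - 5, 0]].
At the point, J = [[-11.2500, 20.994990], [1.0000, 0.0000]] (det J = -20.994990).
Solving J·Δ = −F gives Δ = (6.0000, 3.3885).
Then the next iterate is (u, v)₁ = (9.0000, 4.8885).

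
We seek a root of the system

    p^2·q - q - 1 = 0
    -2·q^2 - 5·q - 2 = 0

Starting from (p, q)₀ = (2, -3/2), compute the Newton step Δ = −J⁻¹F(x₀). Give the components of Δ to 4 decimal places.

(-1.4167, -1.0000)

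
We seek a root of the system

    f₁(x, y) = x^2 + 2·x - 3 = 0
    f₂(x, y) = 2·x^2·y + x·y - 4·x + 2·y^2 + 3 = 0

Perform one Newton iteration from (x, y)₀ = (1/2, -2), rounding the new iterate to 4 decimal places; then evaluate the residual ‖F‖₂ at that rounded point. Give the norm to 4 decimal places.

0.9623

At (1/2, -2): F = (-1.7500, 7.0000).
Jacobian J = [[2·x + 2, 0], [4·x·y + y - 4, 2·x^2 + x + 4·y]].
At the point, J = [[3.0000, 0.0000], [-10.0000, -7.0000]] (det J = -21.0000).
Solving J·Δ = −F gives Δ = (0.5833, 0.1667).
Then the next iterate is (x, y)₁ = (1.0833, -1.8333).
Re-evaluating at (1.0833, -1.8333): F = (0.340139, -0.900134), so ‖F‖₂ = 0.9623.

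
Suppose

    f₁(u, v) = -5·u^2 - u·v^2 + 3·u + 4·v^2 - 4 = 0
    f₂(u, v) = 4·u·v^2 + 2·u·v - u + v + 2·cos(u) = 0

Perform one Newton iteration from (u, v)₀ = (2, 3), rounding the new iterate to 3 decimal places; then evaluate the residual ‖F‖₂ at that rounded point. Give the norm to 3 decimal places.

25.122

At (2, 3): F = (0.000, 84.16771).
Jacobian J = [[-10·u - v^2 + 3, -2·u·v + 8·v], [4·v^2 + 2·v - 2·sin(u) - 1, 8·u·v + 2·u + 1]].
At the point, J = [[-26.000, 12.000], [39.18141, 53.000]] (det J = -1848.17686).
Solving J·Δ = −F gives Δ = (-0.546, -1.184).
Then the next iterate is (u, v)₁ = (1.454, 1.816).
Re-evaluating at (1.454, 1.816): F = (-1.81224, 25.05632), so ‖F‖₂ = 25.122.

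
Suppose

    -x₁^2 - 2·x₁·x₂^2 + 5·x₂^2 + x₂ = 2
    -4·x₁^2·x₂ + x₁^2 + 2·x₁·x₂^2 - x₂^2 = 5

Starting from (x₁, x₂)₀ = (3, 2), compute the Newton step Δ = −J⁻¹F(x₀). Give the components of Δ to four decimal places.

At (3, 2): F = (-13.0000, -48.0000).
Jacobian J = [[-2·x₁ - 2·x₂^2, -4·x₁·x₂ + 10·x₂ + 1], [-8·x₁·x₂ + 2·x₁ + 2·x₂^2, -4·x₁^2 + 4·x₁·x₂ - 2·x₂]].
At the point, J = [[-14.0000, -3.0000], [-34.0000, -16.0000]] (det J = 122.0000).
Solving J·Δ = −F gives Δ = (-0.5246, -1.8852).

(-0.5246, -1.8852)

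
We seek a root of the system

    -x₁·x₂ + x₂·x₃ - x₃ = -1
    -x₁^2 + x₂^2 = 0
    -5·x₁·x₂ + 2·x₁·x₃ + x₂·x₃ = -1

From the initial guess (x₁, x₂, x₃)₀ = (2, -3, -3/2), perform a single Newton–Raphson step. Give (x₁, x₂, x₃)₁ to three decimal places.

At (2, -3, -3/2): F = (13.000, 5.000, 29.500).
Jacobian J = [[-x₂, -x₁ + x₃, x₂ - 1], [-2·x₁, 2·x₂, 0], [-5·x₂ + 2·x₃, -5·x₁ + x₃, 2·x₁ + x₂]].
At the point, J = [[3.000, -3.500, -4.000], [-4.000, -6.000, 0.000], [12.000, -11.500, 1.000]] (det J = -504.000).
Solving J·Δ = −F gives Δ = (-1.068, 1.546, 1.096).
Then the next iterate is (x₁, x₂, x₃)₁ = (0.932, -1.454, -0.404).

(0.932, -1.454, -0.404)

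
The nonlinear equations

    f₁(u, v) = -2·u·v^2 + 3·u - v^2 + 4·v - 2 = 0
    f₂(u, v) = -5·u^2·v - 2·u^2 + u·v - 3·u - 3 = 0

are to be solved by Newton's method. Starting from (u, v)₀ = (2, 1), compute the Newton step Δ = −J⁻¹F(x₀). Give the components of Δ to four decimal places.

(-1.3333, 0.2778)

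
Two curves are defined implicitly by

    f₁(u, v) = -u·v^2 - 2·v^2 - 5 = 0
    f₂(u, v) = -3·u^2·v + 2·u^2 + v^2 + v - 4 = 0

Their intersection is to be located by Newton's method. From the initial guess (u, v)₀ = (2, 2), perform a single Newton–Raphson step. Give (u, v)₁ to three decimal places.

(1.662, 0.772)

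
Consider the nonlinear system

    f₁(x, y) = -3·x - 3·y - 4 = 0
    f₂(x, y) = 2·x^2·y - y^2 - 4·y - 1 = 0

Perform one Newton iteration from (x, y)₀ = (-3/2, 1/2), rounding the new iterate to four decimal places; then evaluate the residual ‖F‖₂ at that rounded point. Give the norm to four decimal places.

0.1110

At (-3/2, 1/2): F = (-1.0000, -1.0000).
Jacobian J = [[-3, -3], [4·x·y, 2·x^2 - 2·y - 4]].
At the point, J = [[-3.0000, -3.0000], [-3.0000, -0.5000]] (det J = -7.5000).
Solving J·Δ = −F gives Δ = (-0.3333, 0.0000).
Then the next iterate is (x, y)₁ = (-1.8333, 0.5000).
Re-evaluating at (-1.8333, 0.5000): F = (-0.0001, 0.110989), so ‖F‖₂ = 0.1110.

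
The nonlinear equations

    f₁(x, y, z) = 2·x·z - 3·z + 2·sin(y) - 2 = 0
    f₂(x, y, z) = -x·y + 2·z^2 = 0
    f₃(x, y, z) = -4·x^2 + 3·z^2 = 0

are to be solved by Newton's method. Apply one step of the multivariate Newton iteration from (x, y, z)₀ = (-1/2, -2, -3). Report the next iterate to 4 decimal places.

(-0.2689, -1.0252, -1.5042)

At (-1/2, -2, -3): F = (8.181405, 17.0000, 26.0000).
Jacobian J = [[2·z, 2·cos(y), 2·x - 3], [-y, -x, 4·z], [-8·x, 0, 6·z]].
At the point, J = [[-6.0000, -0.832294, -4.0000], [2.0000, 0.5000, -12.0000], [4.0000, 0.0000, -18.0000]] (det J = 71.987524).
Solving J·Δ = −F gives Δ = (0.2311, 0.9748, 1.4958).
Then the next iterate is (x, y, z)₁ = (-0.2689, -1.0252, -1.5042).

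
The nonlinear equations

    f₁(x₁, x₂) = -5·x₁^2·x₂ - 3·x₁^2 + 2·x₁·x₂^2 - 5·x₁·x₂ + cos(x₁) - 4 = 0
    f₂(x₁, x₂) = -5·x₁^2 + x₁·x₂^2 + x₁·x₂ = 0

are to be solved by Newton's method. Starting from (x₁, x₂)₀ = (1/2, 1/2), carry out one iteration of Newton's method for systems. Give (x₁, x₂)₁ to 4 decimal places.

(0.0981, -0.3330)

At (1/2, 1/2): F = (-5.497417, -0.8750).
Jacobian J = [[-10·x₁·x₂ - 6·x₁ + 2·x₂^2 - 5·x₂ - sin(x₁), -5·x₁^2 + 4·x₁·x₂ - 5·x₁], [-10·x₁ + x₂^2 + x₂, 2·x₁·x₂ + x₁]].
At the point, J = [[-7.979426, -2.7500], [-4.2500, 1.0000]] (det J = -19.666926).
Solving J·Δ = −F gives Δ = (-0.4019, -0.8330).
Then the next iterate is (x₁, x₂)₁ = (0.0981, -0.3330).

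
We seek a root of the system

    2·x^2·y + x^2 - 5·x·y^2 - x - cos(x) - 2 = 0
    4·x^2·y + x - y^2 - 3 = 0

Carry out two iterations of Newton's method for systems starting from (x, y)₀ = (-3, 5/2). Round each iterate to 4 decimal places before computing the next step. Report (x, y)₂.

(-1.9223, 0.6368)

At (-3, 5/2): F = (149.739992, 77.7500).
Jacobian J = [[4·x·y + 2·x - 5·y^2 + sin(x) - 1, 2·x^2 - 10·x·y], [8·x·y + 1, 4·x^2 - 2·y]].
At the point, J = [[-68.391120, 93.0000], [-59.0000, 31.0000]] (det J = 3366.875280).
Solving J·Δ = −F gives Δ = (0.7689, -1.0447).
Then the next iterate is (x, y)₁ = (-2.2311, 1.4553).
Round to (-2.2311, 1.4553) and repeat: F = (43.936882, 21.627813), J = [[-29.829176, 42.424813], [-24.975359, 17.000629]].
Δ = (0.3088, -0.8185), so (x, y)₂ = (-1.9223, 0.6368).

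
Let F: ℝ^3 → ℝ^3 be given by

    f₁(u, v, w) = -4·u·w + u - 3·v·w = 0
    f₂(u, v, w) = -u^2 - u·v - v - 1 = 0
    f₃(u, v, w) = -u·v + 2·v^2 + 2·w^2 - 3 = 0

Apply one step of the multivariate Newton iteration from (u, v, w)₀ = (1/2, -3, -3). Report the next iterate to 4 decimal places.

(0.3046, -1.0938, -2.1595)

At (1/2, -3, -3): F = (-20.5000, 3.2500, 34.5000).
Jacobian J = [[-4·w + 1, -3·w, -4·u - 3·v], [-2·u - v, -u - 1, 0], [-v, -u + 4·v, 4·w]].
At the point, J = [[13.0000, 9.0000, 7.0000], [2.0000, -1.5000, 0.0000], [3.0000, -12.5000, -12.0000]] (det J = 306.5000).
Solving J·Δ = −F gives Δ = (-0.1954, 1.9062, 0.8405).
Then the next iterate is (u, v, w)₁ = (0.3046, -1.0938, -2.1595).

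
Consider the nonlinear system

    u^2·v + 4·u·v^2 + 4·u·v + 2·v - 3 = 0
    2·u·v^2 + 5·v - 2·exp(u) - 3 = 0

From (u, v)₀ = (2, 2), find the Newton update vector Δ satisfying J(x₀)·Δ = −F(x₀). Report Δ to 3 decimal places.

(-0.832, -0.660)

At (2, 2): F = (57.000, 8.22189).
Jacobian J = [[2·u·v + 4·v^2 + 4·v, u^2 + 8·u·v + 4·u + 2], [2·v^2 - 2·exp(u), 4·u·v + 5]].
At the point, J = [[32.000, 46.000], [-6.77811, 21.000]] (det J = 983.79316).
Solving J·Δ = −F gives Δ = (-0.832, -0.660).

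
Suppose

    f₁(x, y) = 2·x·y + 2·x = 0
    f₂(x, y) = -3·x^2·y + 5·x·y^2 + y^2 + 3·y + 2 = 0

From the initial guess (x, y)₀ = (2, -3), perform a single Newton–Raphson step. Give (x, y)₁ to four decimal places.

At (2, -3): F = (-8.0000, 128.0000).
Jacobian J = [[2·y + 2, 2·x], [-6·x·y + 5·y^2, -3·x^2 + 10·x·y + 2·y + 3]].
At the point, J = [[-4.0000, 4.0000], [81.0000, -75.0000]] (det J = -24.0000).
Solving J·Δ = −F gives Δ = (3.6667, 5.6667).
Then the next iterate is (x, y)₁ = (5.6667, 2.6667).

(5.6667, 2.6667)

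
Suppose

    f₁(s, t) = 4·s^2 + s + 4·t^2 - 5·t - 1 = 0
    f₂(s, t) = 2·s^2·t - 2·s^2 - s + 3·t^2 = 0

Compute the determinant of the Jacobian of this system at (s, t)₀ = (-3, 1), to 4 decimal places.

J = [[8·s + 1, 8·t - 5], [4·s·t - 4·s - 1, 2·s^2 + 6·t]].
At the point, J = [[-23.0000, 3.0000], [-1.0000, 24.0000]].
det J = -549.0000.

-549.0000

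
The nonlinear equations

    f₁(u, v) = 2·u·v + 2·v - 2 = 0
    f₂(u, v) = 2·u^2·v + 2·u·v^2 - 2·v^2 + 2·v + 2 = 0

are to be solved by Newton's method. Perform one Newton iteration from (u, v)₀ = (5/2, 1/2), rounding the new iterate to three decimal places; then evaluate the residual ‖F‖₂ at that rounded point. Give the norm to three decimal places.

2.993

At (5/2, 1/2): F = (1.500, 10.000).
Jacobian J = [[2·v, 2·u + 2], [4·u·v + 2·v^2, 2·u^2 + 4·u·v - 4·v + 2]].
At the point, J = [[1.000, 7.000], [5.500, 17.500]] (det J = -21.000).
Solving J·Δ = −F gives Δ = (-2.083, 0.083).
Then the next iterate is (u, v)₁ = (0.417, 0.583).
Re-evaluating at (0.417, 0.583): F = (-0.34778, 2.97244), so ‖F‖₂ = 2.993.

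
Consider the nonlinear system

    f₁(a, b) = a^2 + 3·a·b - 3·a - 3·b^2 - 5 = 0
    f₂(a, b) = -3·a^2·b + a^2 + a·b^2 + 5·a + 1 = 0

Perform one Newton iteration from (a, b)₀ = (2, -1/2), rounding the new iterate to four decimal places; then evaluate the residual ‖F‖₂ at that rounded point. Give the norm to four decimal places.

At (2, -1/2): F = (-10.7500, 21.5000).
Jacobian J = [[2·a + 3·b - 3, 3·a - 6·b], [-6·a·b + 2·a + b^2 + 5, -3·a^2 + 2·a·b]].
At the point, J = [[-0.5000, 9.0000], [15.2500, -14.0000]] (det J = -130.2500).
Solving J·Δ = −F gives Δ = (-0.3301, 1.1761).
Then the next iterate is (a, b)₁ = (1.6699, 0.6761).
Re-evaluating at (1.6699, 0.6761): F = (-5.205409, 7.245348), so ‖F‖₂ = 8.9214.

8.9214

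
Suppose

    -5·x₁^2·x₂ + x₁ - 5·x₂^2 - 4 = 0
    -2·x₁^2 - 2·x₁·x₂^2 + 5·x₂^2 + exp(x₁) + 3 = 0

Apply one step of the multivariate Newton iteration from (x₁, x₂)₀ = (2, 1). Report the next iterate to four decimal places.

At (2, 1): F = (-27.0000, 3.389056).
Jacobian J = [[-10·x₁·x₂ + 1, -5·x₁^2 - 10·x₂], [-4·x₁ - 2·x₂^2 + exp(x₁), -4·x₁·x₂ + 10·x₂]].
At the point, J = [[-19.0000, -30.0000], [-2.610944, 2.0000]] (det J = -116.328317).
Solving J·Δ = −F gives Δ = (0.4098, -1.1595).
Then the next iterate is (x₁, x₂)₁ = (2.4098, -0.1595).

(2.4098, -0.1595)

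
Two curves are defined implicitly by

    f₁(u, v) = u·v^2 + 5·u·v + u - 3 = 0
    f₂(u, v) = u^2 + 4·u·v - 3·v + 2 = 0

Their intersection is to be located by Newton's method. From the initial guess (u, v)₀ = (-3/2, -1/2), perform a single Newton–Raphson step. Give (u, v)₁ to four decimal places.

At (-3/2, -1/2): F = (-1.1250, 8.7500).
Jacobian J = [[v^2 + 5·v + 1, 2·u·v + 5·u], [2·u + 4·v, 4·u - 3]].
At the point, J = [[-1.2500, -6.0000], [-5.0000, -9.0000]] (det J = -18.7500).
Solving J·Δ = −F gives Δ = (3.3400, -0.8833).
Then the next iterate is (u, v)₁ = (1.8400, -1.3833).

(1.8400, -1.3833)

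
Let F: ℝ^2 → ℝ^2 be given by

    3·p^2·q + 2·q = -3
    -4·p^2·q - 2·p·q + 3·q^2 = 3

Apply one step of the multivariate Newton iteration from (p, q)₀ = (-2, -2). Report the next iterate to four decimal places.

(-1.2500, -1.5000)

At (-2, -2): F = (-25.0000, 33.0000).
Jacobian J = [[6·p·q, 3·p^2 + 2], [-8·p·q - 2·q, -4·p^2 - 2·p + 6·q]].
At the point, J = [[24.0000, 14.0000], [-28.0000, -24.0000]] (det J = -184.0000).
Solving J·Δ = −F gives Δ = (0.7500, 0.5000).
Then the next iterate is (p, q)₁ = (-1.2500, -1.5000).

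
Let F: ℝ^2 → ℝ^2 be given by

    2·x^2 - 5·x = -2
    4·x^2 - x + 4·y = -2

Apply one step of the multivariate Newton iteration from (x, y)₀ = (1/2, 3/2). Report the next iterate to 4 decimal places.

At (1/2, 3/2): F = (0.0000, 8.5000).
Jacobian J = [[4·x - 5, 0], [8·x - 1, 4]].
At the point, J = [[-3.0000, 0.0000], [3.0000, 4.0000]] (det J = -12.0000).
Solving J·Δ = −F gives Δ = (0.0000, -2.1250).
Then the next iterate is (x, y)₁ = (0.5000, -0.6250).

(0.5000, -0.6250)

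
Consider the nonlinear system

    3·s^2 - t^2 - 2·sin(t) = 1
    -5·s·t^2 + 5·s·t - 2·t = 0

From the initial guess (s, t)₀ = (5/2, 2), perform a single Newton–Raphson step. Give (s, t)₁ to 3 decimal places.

(1.598, 1.494)

At (5/2, 2): F = (11.93141, -29.000).
Jacobian J = [[6·s, -2·t - 2·cos(t)], [-5·t^2 + 5·t, -10·s·t + 5·s - 2]].
At the point, J = [[15.000, -3.16771], [-10.000, -39.500]] (det J = -624.17706).
Solving J·Δ = −F gives Δ = (-0.902, -0.506).
Then the next iterate is (s, t)₁ = (1.598, 1.494).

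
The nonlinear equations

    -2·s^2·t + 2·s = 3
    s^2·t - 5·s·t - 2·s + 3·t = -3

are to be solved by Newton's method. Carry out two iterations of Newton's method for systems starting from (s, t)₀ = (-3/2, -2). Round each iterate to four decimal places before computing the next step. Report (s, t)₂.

At (-3/2, -2): F = (3.0000, -19.5000).
Jacobian J = [[-4·s·t + 2, -2·s^2], [2·s·t - 5·t - 2, s^2 - 5·s + 3]].
At the point, J = [[-10.0000, -4.5000], [14.0000, 12.7500]] (det J = -64.5000).
Solving J·Δ = −F gives Δ = (-0.7674, 2.3721).
Then the next iterate is (s, t)₁ = (-2.2674, 0.3721).
Round to (-2.2674, 0.3721) and repeat: F = (-11.360809, 14.782602), J = [[5.374798, -10.282206], [-5.547899, 19.478103]].
Δ = (1.4542, -0.3447), so (s, t)₂ = (-0.8132, 0.0274).

(-0.8132, 0.0274)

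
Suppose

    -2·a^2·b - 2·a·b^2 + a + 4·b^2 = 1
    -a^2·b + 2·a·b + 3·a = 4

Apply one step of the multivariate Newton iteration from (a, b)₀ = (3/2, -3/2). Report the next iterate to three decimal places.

At (3/2, -3/2): F = (9.500, -0.625).
Jacobian J = [[-4·a·b - 2·b^2 + 1, -2·a^2 - 4·a·b + 8·b], [-2·a·b + 2·b + 3, -a^2 + 2·a]].
At the point, J = [[5.500, -7.500], [4.500, 0.750]] (det J = 37.875).
Solving J·Δ = −F gives Δ = (-0.064, 1.219).
Then the next iterate is (a, b)₁ = (1.436, -0.281).

(1.436, -0.281)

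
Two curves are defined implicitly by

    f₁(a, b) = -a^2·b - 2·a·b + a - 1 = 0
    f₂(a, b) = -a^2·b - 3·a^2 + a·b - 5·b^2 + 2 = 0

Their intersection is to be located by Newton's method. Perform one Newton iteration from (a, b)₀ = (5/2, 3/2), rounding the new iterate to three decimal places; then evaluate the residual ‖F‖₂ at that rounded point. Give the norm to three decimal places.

At (5/2, 3/2): F = (-15.375, -33.625).
Jacobian J = [[-2·a·b - 2·b + 1, -a^2 - 2·a], [-2·a·b - 6·a + b, -a^2 + a - 10·b]].
At the point, J = [[-9.500, -11.250], [-21.000, -18.750]] (det J = -58.125).
Solving J·Δ = −F gives Δ = (-1.548, -0.059).
Then the next iterate is (a, b)₁ = (0.952, 1.441).
Re-evaluating at (0.952, 1.441): F = (-4.09765, -11.03547), so ‖F‖₂ = 11.772.

11.772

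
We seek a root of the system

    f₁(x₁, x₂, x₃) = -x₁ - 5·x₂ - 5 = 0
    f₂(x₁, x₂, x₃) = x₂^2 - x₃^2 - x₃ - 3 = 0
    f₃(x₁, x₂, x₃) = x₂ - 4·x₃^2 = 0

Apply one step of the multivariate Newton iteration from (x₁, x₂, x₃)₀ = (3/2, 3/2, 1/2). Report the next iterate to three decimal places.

(-16.000, 2.200, 0.800)

At (3/2, 3/2, 1/2): F = (-14.000, -1.500, 0.500).
Jacobian J = [[-1, -5, 0], [0, 2·x₂, -2·x₃ - 1], [0, 1, -8·x₃]].
At the point, J = [[-1.000, -5.000, 0.000], [0.000, 3.000, -2.000], [0.000, 1.000, -4.000]] (det J = 10.000).
Solving J·Δ = −F gives Δ = (-17.500, 0.700, 0.300).
Then the next iterate is (x₁, x₂, x₃)₁ = (-16.000, 2.200, 0.800).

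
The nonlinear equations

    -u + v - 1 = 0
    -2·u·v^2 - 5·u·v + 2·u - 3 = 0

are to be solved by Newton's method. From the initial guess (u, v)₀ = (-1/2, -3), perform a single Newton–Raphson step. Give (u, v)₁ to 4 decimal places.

(-3.7778, -2.7778)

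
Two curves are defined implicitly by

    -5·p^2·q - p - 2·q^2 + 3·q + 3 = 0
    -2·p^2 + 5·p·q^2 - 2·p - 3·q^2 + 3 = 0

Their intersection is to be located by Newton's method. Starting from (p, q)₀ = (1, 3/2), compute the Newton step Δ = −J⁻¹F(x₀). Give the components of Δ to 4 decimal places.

At (1, 3/2): F = (-5.5000, 3.5000).
Jacobian J = [[-10·p·q - 1, -5·p^2 - 4·q + 3], [-4·p + 5·q^2 - 2, 10·p·q - 6·q]].
At the point, J = [[-16.0000, -8.0000], [5.2500, 6.0000]] (det J = -54.0000).
Solving J·Δ = −F gives Δ = (-0.0926, -0.5023).

(-0.0926, -0.5023)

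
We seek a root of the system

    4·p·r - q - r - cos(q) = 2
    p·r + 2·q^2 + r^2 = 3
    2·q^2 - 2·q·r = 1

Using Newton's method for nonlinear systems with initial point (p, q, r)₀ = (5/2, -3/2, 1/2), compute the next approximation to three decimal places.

(8.277, -1.525, -1.226)

At (5/2, -3/2, 1/2): F = (3.92926, 3.000, 5.000).
Jacobian J = [[4·r, sin(q) - 1, 4·p - 1], [r, 4·q, p + 2·r], [0, 4·q - 2·r, -2·q]].
At the point, J = [[2.000, -1.99749, 9.000], [0.500, -6.000, 3.500], [0.000, -7.000, 3.000]] (det J = -15.50376).
Solving J·Δ = −F gives Δ = (5.777, -0.025, -1.726).
Then the next iterate is (p, q, r)₁ = (8.277, -1.525, -1.226).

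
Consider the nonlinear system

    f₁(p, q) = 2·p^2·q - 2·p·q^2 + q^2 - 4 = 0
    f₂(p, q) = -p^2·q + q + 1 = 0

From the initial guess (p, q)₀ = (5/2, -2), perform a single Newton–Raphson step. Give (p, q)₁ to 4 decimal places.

(1.8370, -1.0725)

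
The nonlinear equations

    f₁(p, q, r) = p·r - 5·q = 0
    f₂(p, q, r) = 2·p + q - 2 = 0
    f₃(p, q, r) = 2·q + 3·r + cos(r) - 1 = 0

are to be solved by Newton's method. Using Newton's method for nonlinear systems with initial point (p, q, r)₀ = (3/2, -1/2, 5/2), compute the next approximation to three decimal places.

(1.071, -0.141, 0.245)

At (3/2, -1/2, 5/2): F = (6.250, 0.500, 4.69886).
Jacobian J = [[r, -5, p], [2, 1, 0], [0, 2, -sin(r) + 3]].
At the point, J = [[2.500, -5.000, 1.500], [2.000, 1.000, 0.000], [0.000, 2.000, 2.40153]] (det J = 36.01910).
Solving J·Δ = −F gives Δ = (-0.429, 0.359, -2.255).
Then the next iterate is (p, q, r)₁ = (1.071, -0.141, 0.245).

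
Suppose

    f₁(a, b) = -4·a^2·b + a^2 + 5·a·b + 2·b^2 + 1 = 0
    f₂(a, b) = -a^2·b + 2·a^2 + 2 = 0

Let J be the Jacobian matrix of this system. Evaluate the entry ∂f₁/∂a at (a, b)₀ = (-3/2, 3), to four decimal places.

48.0000

∂f₁/∂a = -8·a·b + 2·a + 5·b.
At (-3/2, 3) this is 48.0000.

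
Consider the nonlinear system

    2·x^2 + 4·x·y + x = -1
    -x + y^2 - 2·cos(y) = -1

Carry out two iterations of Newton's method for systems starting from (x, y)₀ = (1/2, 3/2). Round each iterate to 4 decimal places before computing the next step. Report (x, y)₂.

At (1/2, 3/2): F = (5.0000, 2.608526).
Jacobian J = [[4·x + 4·y + 1, 4·x], [-1, 2·y + 2·sin(y)]].
At the point, J = [[9.0000, 2.0000], [-1.0000, 4.994990]] (det J = 46.954910).
Solving J·Δ = −F gives Δ = (-0.4208, -0.6065).
Then the next iterate is (x, y)₁ = (0.0792, 0.8935).
Round to (0.0792, 0.8935) and repeat: F = (1.374806, 0.465765), J = [[4.8908, 0.3168], [-1.0000, 3.345540]].
Δ = (-0.2669, -0.2190), so (x, y)₂ = (-0.1877, 0.6745).

(-0.1877, 0.6745)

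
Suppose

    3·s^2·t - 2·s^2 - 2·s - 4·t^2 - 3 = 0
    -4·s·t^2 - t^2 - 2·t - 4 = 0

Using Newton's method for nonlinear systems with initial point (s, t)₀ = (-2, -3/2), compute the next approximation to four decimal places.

At (-2, -3/2): F = (-34.0000, 14.7500).
Jacobian J = [[6·s·t - 4·s - 2, 3·s^2 - 8·t], [-4·t^2, -8·s·t - 2·t - 2]].
At the point, J = [[24.0000, 24.0000], [-9.0000, -23.0000]] (det J = -336.0000).
Solving J·Δ = −F gives Δ = (1.2738, 0.1429).
Then the next iterate is (s, t)₁ = (-0.7262, -1.3571).

(-0.7262, -1.3571)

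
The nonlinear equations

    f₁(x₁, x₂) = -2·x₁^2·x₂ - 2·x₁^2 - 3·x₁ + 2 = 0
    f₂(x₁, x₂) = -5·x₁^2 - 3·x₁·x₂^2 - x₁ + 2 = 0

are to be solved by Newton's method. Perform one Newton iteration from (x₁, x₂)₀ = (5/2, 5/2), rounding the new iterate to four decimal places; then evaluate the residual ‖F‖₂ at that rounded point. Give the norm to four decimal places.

26.3859

At (5/2, 5/2): F = (-49.2500, -78.6250).
Jacobian J = [[-4·x₁·x₂ - 4·x₁ - 3, -2·x₁^2], [-10·x₁ - 3·x₂^2 - 1, -6·x₁·x₂]].
At the point, J = [[-38.0000, -12.5000], [-44.7500, -37.5000]] (det J = 865.6250).
Solving J·Δ = −F gives Δ = (-0.9982, -0.9055).
Then the next iterate is (x₁, x₂)₁ = (1.5018, 1.5945).
Re-evaluating at (1.5018, 1.5945): F = (-14.208687, -22.233481), so ‖F‖₂ = 26.3859.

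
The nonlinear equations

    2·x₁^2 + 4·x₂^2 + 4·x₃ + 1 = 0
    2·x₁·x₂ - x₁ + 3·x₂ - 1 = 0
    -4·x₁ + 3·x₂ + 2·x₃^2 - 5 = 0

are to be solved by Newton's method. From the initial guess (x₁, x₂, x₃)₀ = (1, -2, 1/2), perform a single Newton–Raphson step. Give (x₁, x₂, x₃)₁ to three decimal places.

(0.720, 0.120, 4.010)

At (1, -2, 1/2): F = (21.000, -12.000, -14.500).
Jacobian J = [[4·x₁, 8·x₂, 4], [2·x₂ - 1, 2·x₁ + 3, 0], [-4, 3, 4·x₃]].
At the point, J = [[4.000, -16.000, 4.000], [-5.000, 5.000, 0.000], [-4.000, 3.000, 2.000]] (det J = -100.000).
Solving J·Δ = −F gives Δ = (-0.280, 2.120, 3.510).
Then the next iterate is (x₁, x₂, x₃)₁ = (0.720, 0.120, 4.010).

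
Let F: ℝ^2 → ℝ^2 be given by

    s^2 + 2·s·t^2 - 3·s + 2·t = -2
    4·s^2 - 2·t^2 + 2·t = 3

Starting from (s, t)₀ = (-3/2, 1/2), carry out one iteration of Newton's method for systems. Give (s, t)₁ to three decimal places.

(-0.958, 6.521)

At (-3/2, 1/2): F = (9.000, 6.500).
Jacobian J = [[2·s + 2·t^2 - 3, 4·s·t + 2], [8·s, -4·t + 2]].
At the point, J = [[-5.500, -1.000], [-12.000, 0.000]] (det J = -12.000).
Solving J·Δ = −F gives Δ = (0.542, 6.021).
Then the next iterate is (s, t)₁ = (-0.958, 6.521).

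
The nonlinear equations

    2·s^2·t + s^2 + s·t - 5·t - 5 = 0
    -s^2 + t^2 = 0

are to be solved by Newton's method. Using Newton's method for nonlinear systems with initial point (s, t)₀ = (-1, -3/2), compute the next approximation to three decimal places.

(1.000, 0.250)

At (-1, -3/2): F = (2.000, 1.250).
Jacobian J = [[4·s·t + 2·s + t, 2·s^2 + s - 5], [-2·s, 2·t]].
At the point, J = [[2.500, -4.000], [2.000, -3.000]] (det J = 0.500).
Solving J·Δ = −F gives Δ = (2.000, 1.750).
Then the next iterate is (s, t)₁ = (1.000, 0.250).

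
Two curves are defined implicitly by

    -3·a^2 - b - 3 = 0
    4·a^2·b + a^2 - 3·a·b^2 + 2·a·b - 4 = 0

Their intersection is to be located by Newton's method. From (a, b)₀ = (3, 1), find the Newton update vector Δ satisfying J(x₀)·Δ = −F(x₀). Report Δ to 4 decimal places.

(-1.7519, 0.5335)

At (3, 1): F = (-31.0000, 38.0000).
Jacobian J = [[-6·a, -1], [8·a·b + 2·a - 3·b^2 + 2·b, 4·a^2 - 6·a·b + 2·a]].
At the point, J = [[-18.0000, -1.0000], [29.0000, 24.0000]] (det J = -403.0000).
Solving J·Δ = −F gives Δ = (-1.7519, 0.5335).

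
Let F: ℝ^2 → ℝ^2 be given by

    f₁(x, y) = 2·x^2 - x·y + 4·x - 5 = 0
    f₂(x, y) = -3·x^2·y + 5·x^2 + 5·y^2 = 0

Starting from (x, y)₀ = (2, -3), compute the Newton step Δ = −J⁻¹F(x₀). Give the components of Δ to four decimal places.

(-0.9884, 1.0869)

At (2, -3): F = (17.0000, 101.0000).
Jacobian J = [[4·x - y + 4, -x], [-6·x·y + 10·x, -3·x^2 + 10·y]].
At the point, J = [[15.0000, -2.0000], [56.0000, -42.0000]] (det J = -518.0000).
Solving J·Δ = −F gives Δ = (-0.9884, 1.0869).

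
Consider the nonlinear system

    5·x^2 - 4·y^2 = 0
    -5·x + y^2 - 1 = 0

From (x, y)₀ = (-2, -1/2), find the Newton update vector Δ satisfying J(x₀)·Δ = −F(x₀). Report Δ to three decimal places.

At (-2, -1/2): F = (19.000, 9.250).
Jacobian J = [[10·x, -8·y], [-5, 2·y]].
At the point, J = [[-20.000, 4.000], [-5.000, -1.000]] (det J = 40.000).
Solving J·Δ = −F gives Δ = (1.400, 2.250).

(1.400, 2.250)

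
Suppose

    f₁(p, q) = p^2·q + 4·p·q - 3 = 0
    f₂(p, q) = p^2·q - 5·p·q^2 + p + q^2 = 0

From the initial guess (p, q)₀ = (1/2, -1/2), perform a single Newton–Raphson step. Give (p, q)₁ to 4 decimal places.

At (1/2, -1/2): F = (-4.1250, 0.0000).
Jacobian J = [[2·p·q + 4·q, p^2 + 4·p], [2·p·q - 5·q^2 + 1, p^2 - 10·p·q + 2·q]].
At the point, J = [[-2.5000, 2.2500], [-0.7500, 1.7500]] (det J = -2.6875).
Solving J·Δ = −F gives Δ = (-2.6860, -1.1512).
Then the next iterate is (p, q)₁ = (-2.1860, -1.6512).

(-2.1860, -1.6512)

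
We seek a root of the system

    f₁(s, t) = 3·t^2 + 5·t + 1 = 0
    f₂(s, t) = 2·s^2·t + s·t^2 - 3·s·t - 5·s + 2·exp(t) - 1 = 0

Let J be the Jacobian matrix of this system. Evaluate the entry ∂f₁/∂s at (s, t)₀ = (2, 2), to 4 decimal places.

∂f₁/∂s = 0.
At (2, 2) this is 0.0000.

0.0000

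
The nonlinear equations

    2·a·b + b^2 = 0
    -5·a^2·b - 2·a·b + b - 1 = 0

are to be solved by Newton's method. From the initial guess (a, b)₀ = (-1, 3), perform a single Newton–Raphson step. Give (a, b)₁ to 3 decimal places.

(-0.796, 1.944)

At (-1, 3): F = (3.000, -7.000).
Jacobian J = [[2·b, 2·a + 2·b], [-10·a·b - 2·b, -5·a^2 - 2·a + 1]].
At the point, J = [[6.000, 4.000], [24.000, -2.000]] (det J = -108.000).
Solving J·Δ = −F gives Δ = (0.204, -1.056).
Then the next iterate is (a, b)₁ = (-0.796, 1.944).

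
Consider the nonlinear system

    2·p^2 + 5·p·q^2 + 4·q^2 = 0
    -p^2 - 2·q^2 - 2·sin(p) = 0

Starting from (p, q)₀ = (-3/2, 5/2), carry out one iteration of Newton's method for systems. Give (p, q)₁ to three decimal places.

At (-3/2, 5/2): F = (-17.375, -12.75501).
Jacobian J = [[4·p + 5·q^2, 10·p·q + 8·q], [-2·p - 2·cos(p), -4·q]].
At the point, J = [[25.250, -17.500], [2.85853, -10.000]] (det J = -202.47580).
Solving J·Δ = −F gives Δ = (-0.244, -1.345).
Then the next iterate is (p, q)₁ = (-1.744, 1.155).

(-1.744, 1.155)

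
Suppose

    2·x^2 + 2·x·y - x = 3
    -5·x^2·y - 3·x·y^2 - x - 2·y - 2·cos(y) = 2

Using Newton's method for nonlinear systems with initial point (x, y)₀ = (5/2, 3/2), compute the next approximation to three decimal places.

At (5/2, 3/2): F = (14.500, -71.39147).
Jacobian J = [[4·x + 2·y - 1, 2·x], [-10·x·y - 3·y^2 - 1, -5·x^2 - 6·x·y + 2·sin(y) - 2]].
At the point, J = [[12.000, 5.000], [-45.250, -53.75501]] (det J = -418.81012).
Solving J·Δ = −F gives Δ = (-1.009, -0.479).
Then the next iterate is (x, y)₁ = (1.491, 1.021).

(1.491, 1.021)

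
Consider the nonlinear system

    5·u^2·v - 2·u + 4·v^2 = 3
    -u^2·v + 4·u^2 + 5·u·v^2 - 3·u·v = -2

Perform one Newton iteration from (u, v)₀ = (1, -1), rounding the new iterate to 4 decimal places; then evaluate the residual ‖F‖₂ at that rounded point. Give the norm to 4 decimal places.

5.3087

At (1, -1): F = (-6.0000, 15.0000).
Jacobian J = [[10·u·v - 2, 5·u^2 + 8·v], [-2·u·v + 8·u + 5·v^2 - 3·v, -u^2 + 10·u·v - 3·u]].
At the point, J = [[-12.0000, -3.0000], [18.0000, -14.0000]] (det J = 222.0000).
Solving J·Δ = −F gives Δ = (-0.5811, 0.3243).
Then the next iterate is (u, v)₁ = (0.4189, -0.6757).
Re-evaluating at (0.4189, -0.6757): F = (-2.604368, 4.625918), so ‖F‖₂ = 5.3087.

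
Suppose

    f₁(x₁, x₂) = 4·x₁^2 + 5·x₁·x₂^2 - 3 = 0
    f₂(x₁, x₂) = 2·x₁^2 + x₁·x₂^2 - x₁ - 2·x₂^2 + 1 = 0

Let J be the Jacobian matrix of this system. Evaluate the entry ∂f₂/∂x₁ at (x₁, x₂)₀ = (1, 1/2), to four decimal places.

3.2500

∂f₂/∂x₁ = 4·x₁ + x₂^2 - 1.
At (1, 1/2) this is 3.2500.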